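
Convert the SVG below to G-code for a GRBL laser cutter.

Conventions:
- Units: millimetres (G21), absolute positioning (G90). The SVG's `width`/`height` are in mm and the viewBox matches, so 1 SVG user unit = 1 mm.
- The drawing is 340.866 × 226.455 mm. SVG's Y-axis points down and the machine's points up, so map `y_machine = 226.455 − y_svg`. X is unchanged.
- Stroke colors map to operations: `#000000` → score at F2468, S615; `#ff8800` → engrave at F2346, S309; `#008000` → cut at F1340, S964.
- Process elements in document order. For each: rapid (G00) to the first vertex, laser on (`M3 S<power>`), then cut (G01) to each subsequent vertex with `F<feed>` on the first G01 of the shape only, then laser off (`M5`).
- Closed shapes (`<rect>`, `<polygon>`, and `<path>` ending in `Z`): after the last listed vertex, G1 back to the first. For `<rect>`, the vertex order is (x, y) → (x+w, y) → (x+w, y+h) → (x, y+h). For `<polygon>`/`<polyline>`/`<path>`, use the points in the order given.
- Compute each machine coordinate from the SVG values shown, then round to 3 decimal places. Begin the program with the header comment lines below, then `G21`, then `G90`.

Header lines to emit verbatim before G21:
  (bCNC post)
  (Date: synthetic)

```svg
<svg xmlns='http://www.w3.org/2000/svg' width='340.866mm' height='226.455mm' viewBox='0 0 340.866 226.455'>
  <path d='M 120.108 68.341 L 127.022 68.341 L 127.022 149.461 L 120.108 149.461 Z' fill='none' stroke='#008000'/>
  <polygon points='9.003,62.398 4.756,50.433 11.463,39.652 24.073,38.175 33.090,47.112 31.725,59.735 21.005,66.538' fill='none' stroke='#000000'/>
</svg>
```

Since the viewBox matches the mm dimensions, user units are millimetres directly. The only transform is the Y-flip y_m = 226.455 − y_svg.

Shape 1 is a rectangle drawn with `<path>`. Its stroke #008000 means cut at S964, F1340. After flipping Y the toolpath is (120.108,158.114) → (127.022,158.114) → (127.022,76.994) → (120.108,76.994) → (120.108,158.114), returning to the start.

Shape 2 is a regular polygon drawn with `<polygon>`. Its stroke #000000 means score at S615, F2468. After flipping Y the toolpath is (9.003,164.057) → (4.756,176.022) → (11.463,186.803) → (24.073,188.280) → (33.090,179.343) → (31.725,166.720) → (21.005,159.917) → (9.003,164.057), returning to the start.

(bCNC post)
(Date: synthetic)
G21
G90
G00 X120.108 Y158.114
M3 S964
G01 X127.022 Y158.114 F1340
G01 X127.022 Y76.994
G01 X120.108 Y76.994
G01 X120.108 Y158.114
M5
G00 X9.003 Y164.057
M3 S615
G01 X4.756 Y176.022 F2468
G01 X11.463 Y186.803
G01 X24.073 Y188.280
G01 X33.090 Y179.343
G01 X31.725 Y166.720
G01 X21.005 Y159.917
G01 X9.003 Y164.057
M5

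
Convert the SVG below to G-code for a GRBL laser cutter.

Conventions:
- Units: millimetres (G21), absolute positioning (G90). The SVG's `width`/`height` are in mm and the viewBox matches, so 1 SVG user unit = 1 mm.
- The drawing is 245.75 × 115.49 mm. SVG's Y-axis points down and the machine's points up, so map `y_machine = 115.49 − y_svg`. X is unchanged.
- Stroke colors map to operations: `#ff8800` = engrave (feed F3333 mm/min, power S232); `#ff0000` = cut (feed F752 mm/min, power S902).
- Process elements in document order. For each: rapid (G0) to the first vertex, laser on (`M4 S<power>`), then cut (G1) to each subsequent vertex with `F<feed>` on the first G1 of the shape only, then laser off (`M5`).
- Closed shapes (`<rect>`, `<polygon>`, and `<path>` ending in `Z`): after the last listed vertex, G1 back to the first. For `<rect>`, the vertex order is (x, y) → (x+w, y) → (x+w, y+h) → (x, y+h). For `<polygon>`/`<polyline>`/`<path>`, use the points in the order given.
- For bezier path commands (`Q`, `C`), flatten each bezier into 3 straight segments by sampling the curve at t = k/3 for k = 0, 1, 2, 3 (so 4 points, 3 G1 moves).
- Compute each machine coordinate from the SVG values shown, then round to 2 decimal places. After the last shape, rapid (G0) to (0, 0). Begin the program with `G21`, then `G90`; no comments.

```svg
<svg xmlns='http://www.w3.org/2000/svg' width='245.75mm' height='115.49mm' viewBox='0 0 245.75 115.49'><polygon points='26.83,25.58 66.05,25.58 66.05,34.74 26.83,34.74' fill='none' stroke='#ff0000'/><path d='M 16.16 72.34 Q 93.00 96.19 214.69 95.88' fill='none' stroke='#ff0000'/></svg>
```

G21
G90
G0 X26.83 Y89.91
M4 S902
G1 X66.05 Y89.91 F752
G1 X66.05 Y80.75
G1 X26.83 Y80.75
G1 X26.83 Y89.91
M5
G0 X16.16 Y43.15
M4 S902
G1 X72.37 Y29.93 F752
G1 X138.55 Y22.09
G1 X214.69 Y19.61
M5
G0 X0.00 Y0.00

Since the viewBox matches the mm dimensions, user units are millimetres directly. The only transform is the Y-flip y_m = 115.49 − y_svg.

Shape 1 is a rectangle drawn with `<polygon>`. Its stroke #ff0000 means cut at S902, F752. After flipping Y the toolpath is (26.83,89.91) → (66.05,89.91) → (66.05,80.75) → (26.83,80.75) → (26.83,89.91), returning to the start.

Shape 2 is a quadratic bezier drawn with `<path>`. Its stroke #ff0000 means cut at S902, F752. After flipping Y the toolpath is (16.16,43.15) → (72.37,29.93) → (138.55,22.09) → (214.69,19.61).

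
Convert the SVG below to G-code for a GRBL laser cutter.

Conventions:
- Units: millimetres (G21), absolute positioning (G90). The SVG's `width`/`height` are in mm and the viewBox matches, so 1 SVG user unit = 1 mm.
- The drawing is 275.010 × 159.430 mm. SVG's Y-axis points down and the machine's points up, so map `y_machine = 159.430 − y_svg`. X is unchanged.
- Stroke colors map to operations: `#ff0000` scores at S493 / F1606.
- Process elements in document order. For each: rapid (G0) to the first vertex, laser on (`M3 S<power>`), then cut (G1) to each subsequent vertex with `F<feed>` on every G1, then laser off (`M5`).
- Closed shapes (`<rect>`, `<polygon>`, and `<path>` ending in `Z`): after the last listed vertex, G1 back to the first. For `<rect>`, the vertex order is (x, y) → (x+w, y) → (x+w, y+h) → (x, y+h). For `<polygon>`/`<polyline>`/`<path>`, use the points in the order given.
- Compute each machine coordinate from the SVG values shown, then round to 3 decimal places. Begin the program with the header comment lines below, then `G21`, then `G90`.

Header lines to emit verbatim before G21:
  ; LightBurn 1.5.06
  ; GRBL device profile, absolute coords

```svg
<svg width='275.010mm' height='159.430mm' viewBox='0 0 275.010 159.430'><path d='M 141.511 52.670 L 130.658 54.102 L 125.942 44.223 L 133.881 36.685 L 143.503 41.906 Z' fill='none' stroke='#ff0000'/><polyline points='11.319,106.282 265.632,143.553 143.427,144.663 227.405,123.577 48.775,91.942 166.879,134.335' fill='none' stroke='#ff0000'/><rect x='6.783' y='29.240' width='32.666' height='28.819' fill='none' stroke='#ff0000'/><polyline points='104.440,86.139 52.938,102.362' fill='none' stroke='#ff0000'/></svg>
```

Since the viewBox matches the mm dimensions, user units are millimetres directly. The only transform is the Y-flip y_m = 159.430 − y_svg.

Shape 1 is a regular polygon drawn with `<path>`. Its stroke #ff0000 means score at S493, F1606. After flipping Y the toolpath is (141.511,106.760) → (130.658,105.328) → (125.942,115.207) → (133.881,122.745) → (143.503,117.524) → (141.511,106.760), returning to the start.

Shape 2 is a open polyline drawn with `<polyline>`. Its stroke #ff0000 means score at S493, F1606. After flipping Y the toolpath is (11.319,53.148) → (265.632,15.877) → (143.427,14.767) → (227.405,35.853) → (48.775,67.488) → (166.879,25.095).

Shape 3 is a rectangle drawn with `<rect>`. Its stroke #ff0000 means score at S493, F1606. After flipping Y the toolpath is (6.783,130.190) → (39.449,130.190) → (39.449,101.371) → (6.783,101.371) → (6.783,130.190), returning to the start.

Shape 4 is a line segment drawn with `<polyline>`. Its stroke #ff0000 means score at S493, F1606. After flipping Y the toolpath is (104.440,73.291) → (52.938,57.068).

; LightBurn 1.5.06
; GRBL device profile, absolute coords
G21
G90
G0 X141.511 Y106.760
M3 S493
G1 X130.658 Y105.328 F1606
G1 X125.942 Y115.207 F1606
G1 X133.881 Y122.745 F1606
G1 X143.503 Y117.524 F1606
G1 X141.511 Y106.760 F1606
M5
G0 X11.319 Y53.148
M3 S493
G1 X265.632 Y15.877 F1606
G1 X143.427 Y14.767 F1606
G1 X227.405 Y35.853 F1606
G1 X48.775 Y67.488 F1606
G1 X166.879 Y25.095 F1606
M5
G0 X6.783 Y130.190
M3 S493
G1 X39.449 Y130.190 F1606
G1 X39.449 Y101.371 F1606
G1 X6.783 Y101.371 F1606
G1 X6.783 Y130.190 F1606
M5
G0 X104.440 Y73.291
M3 S493
G1 X52.938 Y57.068 F1606
M5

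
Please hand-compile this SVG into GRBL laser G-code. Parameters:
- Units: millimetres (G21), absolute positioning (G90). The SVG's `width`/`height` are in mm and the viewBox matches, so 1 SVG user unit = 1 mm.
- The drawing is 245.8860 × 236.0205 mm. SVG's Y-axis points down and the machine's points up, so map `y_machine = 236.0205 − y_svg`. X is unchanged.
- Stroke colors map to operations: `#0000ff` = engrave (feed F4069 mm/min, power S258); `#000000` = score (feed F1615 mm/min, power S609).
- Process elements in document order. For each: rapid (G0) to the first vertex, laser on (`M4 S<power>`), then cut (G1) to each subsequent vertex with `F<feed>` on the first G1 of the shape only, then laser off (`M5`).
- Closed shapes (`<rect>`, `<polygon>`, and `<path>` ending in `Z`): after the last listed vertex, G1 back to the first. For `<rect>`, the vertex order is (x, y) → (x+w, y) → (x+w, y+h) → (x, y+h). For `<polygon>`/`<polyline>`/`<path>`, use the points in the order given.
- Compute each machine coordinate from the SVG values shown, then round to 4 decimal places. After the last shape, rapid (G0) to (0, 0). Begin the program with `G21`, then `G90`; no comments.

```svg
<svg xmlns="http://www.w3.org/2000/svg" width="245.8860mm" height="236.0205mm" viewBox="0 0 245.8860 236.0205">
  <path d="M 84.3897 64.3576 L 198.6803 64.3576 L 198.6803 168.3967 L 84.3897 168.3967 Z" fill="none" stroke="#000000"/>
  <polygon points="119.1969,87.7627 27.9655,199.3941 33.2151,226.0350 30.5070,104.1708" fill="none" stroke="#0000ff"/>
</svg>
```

1 u = 1 mm; y_m = 236.0205 − y.

[1] `<path>` rectangle, #000000→score S609 F1615: (84.3897,171.6629) → (198.6803,171.6629) → (198.6803,67.6238) → (84.3897,67.6238) → (84.3897,171.6629) (closed)

[2] `<polygon>` closed polygon, #0000ff→engrave S258 F4069: (119.1969,148.2578) → (27.9655,36.6264) → (33.2151,9.9855) → (30.5070,131.8497) → (119.1969,148.2578) (closed)

G21
G90
G0 X84.3897 Y171.6629
M4 S609
G1 X198.6803 Y171.6629 F1615
G1 X198.6803 Y67.6238
G1 X84.3897 Y67.6238
G1 X84.3897 Y171.6629
M5
G0 X119.1969 Y148.2578
M4 S258
G1 X27.9655 Y36.6264 F4069
G1 X33.2151 Y9.9855
G1 X30.5070 Y131.8497
G1 X119.1969 Y148.2578
M5
G0 X0.0000 Y0.0000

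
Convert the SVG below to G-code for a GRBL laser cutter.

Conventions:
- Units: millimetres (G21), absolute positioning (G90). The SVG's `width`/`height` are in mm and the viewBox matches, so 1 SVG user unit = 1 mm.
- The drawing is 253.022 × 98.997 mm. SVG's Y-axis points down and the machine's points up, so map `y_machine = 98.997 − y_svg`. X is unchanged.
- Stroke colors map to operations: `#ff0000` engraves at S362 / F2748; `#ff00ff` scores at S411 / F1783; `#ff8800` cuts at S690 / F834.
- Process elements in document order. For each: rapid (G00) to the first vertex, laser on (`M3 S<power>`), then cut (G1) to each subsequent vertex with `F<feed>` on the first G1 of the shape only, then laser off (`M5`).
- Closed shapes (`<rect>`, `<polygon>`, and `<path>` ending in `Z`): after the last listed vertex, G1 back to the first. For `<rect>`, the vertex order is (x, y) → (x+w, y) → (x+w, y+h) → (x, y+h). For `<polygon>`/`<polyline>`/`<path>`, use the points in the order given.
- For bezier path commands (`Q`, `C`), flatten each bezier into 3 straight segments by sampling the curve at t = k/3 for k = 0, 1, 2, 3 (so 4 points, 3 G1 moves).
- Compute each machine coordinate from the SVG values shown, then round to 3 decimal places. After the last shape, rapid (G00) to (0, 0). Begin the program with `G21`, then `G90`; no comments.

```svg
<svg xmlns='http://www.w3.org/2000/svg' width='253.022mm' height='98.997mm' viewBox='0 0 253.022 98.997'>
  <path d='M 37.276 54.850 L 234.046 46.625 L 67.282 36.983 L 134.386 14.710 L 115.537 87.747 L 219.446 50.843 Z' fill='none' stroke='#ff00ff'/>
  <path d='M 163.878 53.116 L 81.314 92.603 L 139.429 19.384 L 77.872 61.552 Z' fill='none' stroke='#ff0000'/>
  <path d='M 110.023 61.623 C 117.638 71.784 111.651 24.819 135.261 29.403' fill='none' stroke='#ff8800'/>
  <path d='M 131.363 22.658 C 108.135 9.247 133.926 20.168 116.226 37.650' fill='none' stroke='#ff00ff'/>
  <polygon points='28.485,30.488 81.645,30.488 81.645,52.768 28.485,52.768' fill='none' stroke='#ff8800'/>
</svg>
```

Since the viewBox matches the mm dimensions, user units are millimetres directly. The only transform is the Y-flip y_m = 98.997 − y_svg.

Shape 1 is a closed polygon drawn with `<path>`. Its stroke #ff00ff means score at S411, F1783. After flipping Y the toolpath is (37.276,44.147) → (234.046,52.372) → (67.282,62.014) → (134.386,84.287) → (115.537,11.250) → (219.446,48.154) → (37.276,44.147), returning to the start.

Shape 2 is a closed polygon drawn with `<path>`. Its stroke #ff0000 means engrave at S362, F2748. After flipping Y the toolpath is (163.878,45.881) → (81.314,6.394) → (139.429,79.613) → (77.872,37.445) → (163.878,45.881), returning to the start.

Shape 3 is a cubic bezier drawn with `<path>`. Its stroke #ff8800 means cut at S690, F834. After flipping Y the toolpath is (110.023,37.374) → (114.704,42.230) → (119.917,61.020) → (135.261,69.594).

Shape 4 is a cubic bezier drawn with `<path>`. Its stroke #ff00ff means score at S411, F1783. After flipping Y the toolpath is (131.363,76.339) → (121.048,82.298) → (122.855,75.984) → (116.226,61.347).

Shape 5 is a rectangle drawn with `<polygon>`. Its stroke #ff8800 means cut at S690, F834. After flipping Y the toolpath is (28.485,68.509) → (81.645,68.509) → (81.645,46.229) → (28.485,46.229) → (28.485,68.509), returning to the start.

G21
G90
G00 X37.276 Y44.147
M3 S411
G1 X234.046 Y52.372 F1783
G1 X67.282 Y62.014
G1 X134.386 Y84.287
G1 X115.537 Y11.250
G1 X219.446 Y48.154
G1 X37.276 Y44.147
M5
G00 X163.878 Y45.881
M3 S362
G1 X81.314 Y6.394 F2748
G1 X139.429 Y79.613
G1 X77.872 Y37.445
G1 X163.878 Y45.881
M5
G00 X110.023 Y37.374
M3 S690
G1 X114.704 Y42.230 F834
G1 X119.917 Y61.020
G1 X135.261 Y69.594
M5
G00 X131.363 Y76.339
M3 S411
G1 X121.048 Y82.298 F1783
G1 X122.855 Y75.984
G1 X116.226 Y61.347
M5
G00 X28.485 Y68.509
M3 S690
G1 X81.645 Y68.509 F834
G1 X81.645 Y46.229
G1 X28.485 Y46.229
G1 X28.485 Y68.509
M5
G00 X0.000 Y0.000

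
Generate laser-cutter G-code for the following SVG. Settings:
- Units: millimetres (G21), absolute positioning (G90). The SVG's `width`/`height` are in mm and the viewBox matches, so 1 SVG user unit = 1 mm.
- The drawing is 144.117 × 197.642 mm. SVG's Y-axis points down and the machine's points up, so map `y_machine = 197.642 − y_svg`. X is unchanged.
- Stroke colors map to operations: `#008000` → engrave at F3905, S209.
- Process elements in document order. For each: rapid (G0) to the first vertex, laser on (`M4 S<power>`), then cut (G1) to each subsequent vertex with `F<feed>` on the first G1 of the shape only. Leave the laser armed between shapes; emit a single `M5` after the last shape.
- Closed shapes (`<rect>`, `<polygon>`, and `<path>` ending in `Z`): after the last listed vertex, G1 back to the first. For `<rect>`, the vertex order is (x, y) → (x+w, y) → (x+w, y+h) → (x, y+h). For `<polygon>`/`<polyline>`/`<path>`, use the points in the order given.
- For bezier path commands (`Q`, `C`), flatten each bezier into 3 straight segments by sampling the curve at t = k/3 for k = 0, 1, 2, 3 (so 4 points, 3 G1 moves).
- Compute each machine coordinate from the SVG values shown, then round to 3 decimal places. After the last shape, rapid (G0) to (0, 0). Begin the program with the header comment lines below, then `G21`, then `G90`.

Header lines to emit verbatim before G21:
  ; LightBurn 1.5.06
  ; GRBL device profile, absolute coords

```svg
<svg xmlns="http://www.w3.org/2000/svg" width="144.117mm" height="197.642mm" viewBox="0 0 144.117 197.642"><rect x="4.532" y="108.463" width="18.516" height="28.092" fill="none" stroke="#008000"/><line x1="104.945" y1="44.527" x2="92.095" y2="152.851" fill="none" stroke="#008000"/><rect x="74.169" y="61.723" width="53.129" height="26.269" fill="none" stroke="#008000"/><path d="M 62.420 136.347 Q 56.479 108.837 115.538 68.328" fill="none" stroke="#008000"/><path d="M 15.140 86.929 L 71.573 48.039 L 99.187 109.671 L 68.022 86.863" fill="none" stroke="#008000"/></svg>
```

1 u = 1 mm; y_m = 197.642 − y.

[1] `<rect>` rectangle, #008000→engrave S209 F3905: (4.532,89.179) → (23.048,89.179) → (23.048,61.087) → (4.532,61.087) → (4.532,89.179) (closed)

[2] `<line>` line segment, #008000→engrave S209 F3905: (104.945,153.115) → (92.095,44.791)

[3] `<rect>` rectangle, #008000→engrave S209 F3905: (74.169,135.919) → (127.298,135.919) → (127.298,109.650) → (74.169,109.650) → (74.169,135.919) (closed)

[4] `<path>` quadratic bezier, #008000→engrave S209 F3905: (62.420,61.295) → (65.682,81.079) → (83.388,103.752) → (115.538,129.314)

[5] `<path>` open polyline, #008000→engrave S209 F3905: (15.140,110.713) → (71.573,149.603) → (99.187,87.971) → (68.022,110.779)

; LightBurn 1.5.06
; GRBL device profile, absolute coords
G21
G90
G0 X4.532 Y89.179
M4 S209
G1 X23.048 Y89.179 F3905
G1 X23.048 Y61.087
G1 X4.532 Y61.087
G1 X4.532 Y89.179
G0 X104.945 Y153.115
M4 S209
G1 X92.095 Y44.791 F3905
G0 X74.169 Y135.919
M4 S209
G1 X127.298 Y135.919 F3905
G1 X127.298 Y109.650
G1 X74.169 Y109.650
G1 X74.169 Y135.919
G0 X62.420 Y61.295
M4 S209
G1 X65.682 Y81.079 F3905
G1 X83.388 Y103.752
G1 X115.538 Y129.314
G0 X15.140 Y110.713
M4 S209
G1 X71.573 Y149.603 F3905
G1 X99.187 Y87.971
G1 X68.022 Y110.779
M5
G0 X0.000 Y0.000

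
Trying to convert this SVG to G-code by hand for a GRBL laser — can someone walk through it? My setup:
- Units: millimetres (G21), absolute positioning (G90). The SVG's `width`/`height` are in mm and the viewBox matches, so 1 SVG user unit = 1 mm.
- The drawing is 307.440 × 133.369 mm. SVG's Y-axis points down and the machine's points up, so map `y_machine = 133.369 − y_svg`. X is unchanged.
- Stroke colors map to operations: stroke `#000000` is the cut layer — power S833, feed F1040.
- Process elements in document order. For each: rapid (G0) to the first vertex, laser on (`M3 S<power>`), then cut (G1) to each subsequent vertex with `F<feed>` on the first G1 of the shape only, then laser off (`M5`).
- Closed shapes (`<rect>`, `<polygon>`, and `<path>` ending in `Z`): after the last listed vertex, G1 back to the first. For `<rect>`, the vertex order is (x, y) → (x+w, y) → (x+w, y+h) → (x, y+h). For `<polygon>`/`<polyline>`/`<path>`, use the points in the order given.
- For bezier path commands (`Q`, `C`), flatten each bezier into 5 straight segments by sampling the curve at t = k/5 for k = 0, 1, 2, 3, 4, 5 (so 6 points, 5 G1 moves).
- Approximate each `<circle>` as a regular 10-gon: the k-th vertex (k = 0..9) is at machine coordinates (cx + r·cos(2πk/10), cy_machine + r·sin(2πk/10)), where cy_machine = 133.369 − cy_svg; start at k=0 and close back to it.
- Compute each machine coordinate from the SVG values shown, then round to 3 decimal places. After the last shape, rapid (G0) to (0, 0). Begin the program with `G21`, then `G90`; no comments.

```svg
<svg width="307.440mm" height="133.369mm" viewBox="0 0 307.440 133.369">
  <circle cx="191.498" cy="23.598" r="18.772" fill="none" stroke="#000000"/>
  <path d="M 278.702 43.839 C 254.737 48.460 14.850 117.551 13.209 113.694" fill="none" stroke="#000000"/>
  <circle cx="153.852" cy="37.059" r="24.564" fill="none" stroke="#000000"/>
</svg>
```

G21
G90
G0 X210.270 Y109.771
M3 S833
G1 X206.685 Y120.805 F1040
G1 X197.299 Y127.624
G1 X185.697 Y127.624
G1 X176.311 Y120.805
G1 X172.726 Y109.771
G1 X176.311 Y98.737
G1 X185.697 Y91.918
G1 X197.299 Y91.918
G1 X206.685 Y98.737
G1 X210.270 Y109.771
M5
G0 X278.702 Y89.530
M3 S833
G1 X242.046 Y80.120 F1040
G1 X175.368 Y61.834
G1 X100.470 Y41.267
G1 X39.150 Y25.015
G1 X13.209 Y19.675
M5
G0 X178.416 Y96.310
M3 S833
G1 X173.725 Y110.748 F1040
G1 X161.443 Y119.672
G1 X146.261 Y119.672
G1 X133.979 Y110.748
G1 X129.288 Y96.310
G1 X133.979 Y81.872
G1 X146.261 Y72.948
G1 X161.443 Y72.948
G1 X173.725 Y81.872
G1 X178.416 Y96.310
M5
G0 X0.000 Y0.000

Since the viewBox matches the mm dimensions, user units are millimetres directly. The only transform is the Y-flip y_m = 133.369 − y_svg.

Shape 1 is a circle drawn with `<circle>`. Its stroke #000000 means cut at S833, F1040. After flipping Y the toolpath is (210.270,109.771) → (206.685,120.805) → (197.299,127.624) → (185.697,127.624) → (176.311,120.805) → (172.726,109.771) → (176.311,98.737) → (185.697,91.918) → (197.299,91.918) → (206.685,98.737) → (210.270,109.771), returning to the start.

Shape 2 is a cubic bezier drawn with `<path>`. Its stroke #000000 means cut at S833, F1040. After flipping Y the toolpath is (278.702,89.530) → (242.046,80.120) → (175.368,61.834) → (100.470,41.267) → (39.150,25.015) → (13.209,19.675).

Shape 3 is a circle drawn with `<circle>`. Its stroke #000000 means cut at S833, F1040. After flipping Y the toolpath is (178.416,96.310) → (173.725,110.748) → (161.443,119.672) → (146.261,119.672) → (133.979,110.748) → (129.288,96.310) → (133.979,81.872) → (146.261,72.948) → (161.443,72.948) → (173.725,81.872) → (178.416,96.310), returning to the start.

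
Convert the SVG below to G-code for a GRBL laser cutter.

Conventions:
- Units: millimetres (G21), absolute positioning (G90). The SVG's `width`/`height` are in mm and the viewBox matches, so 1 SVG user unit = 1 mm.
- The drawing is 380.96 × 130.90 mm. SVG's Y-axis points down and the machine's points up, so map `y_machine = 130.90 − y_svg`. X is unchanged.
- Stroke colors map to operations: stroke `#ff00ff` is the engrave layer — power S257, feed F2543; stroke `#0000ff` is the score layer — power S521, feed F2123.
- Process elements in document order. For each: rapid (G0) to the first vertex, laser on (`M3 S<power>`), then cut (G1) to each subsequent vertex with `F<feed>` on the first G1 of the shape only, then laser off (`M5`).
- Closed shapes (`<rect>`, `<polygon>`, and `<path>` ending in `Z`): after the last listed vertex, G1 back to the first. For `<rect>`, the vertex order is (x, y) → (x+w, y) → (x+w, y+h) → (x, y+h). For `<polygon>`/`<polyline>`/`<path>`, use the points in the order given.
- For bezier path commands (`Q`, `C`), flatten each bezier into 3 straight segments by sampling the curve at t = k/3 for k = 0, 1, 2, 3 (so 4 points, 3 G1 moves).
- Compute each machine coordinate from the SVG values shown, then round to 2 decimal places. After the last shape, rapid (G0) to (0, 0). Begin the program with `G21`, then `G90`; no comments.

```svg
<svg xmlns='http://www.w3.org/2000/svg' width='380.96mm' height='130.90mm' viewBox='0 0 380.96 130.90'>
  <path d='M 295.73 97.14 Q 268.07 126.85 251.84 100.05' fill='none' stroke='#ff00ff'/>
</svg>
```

Since the viewBox matches the mm dimensions, user units are millimetres directly. The only transform is the Y-flip y_m = 130.90 − y_svg.

Shape 1 is a quadratic bezier drawn with `<path>`. Its stroke #ff00ff means engrave at S257, F2543. After flipping Y the toolpath is (295.73,33.76) → (278.56,20.23) → (263.93,19.26) → (251.84,30.85).

G21
G90
G0 X295.73 Y33.76
M3 S257
G1 X278.56 Y20.23 F2543
G1 X263.93 Y19.26
G1 X251.84 Y30.85
M5
G0 X0.00 Y0.00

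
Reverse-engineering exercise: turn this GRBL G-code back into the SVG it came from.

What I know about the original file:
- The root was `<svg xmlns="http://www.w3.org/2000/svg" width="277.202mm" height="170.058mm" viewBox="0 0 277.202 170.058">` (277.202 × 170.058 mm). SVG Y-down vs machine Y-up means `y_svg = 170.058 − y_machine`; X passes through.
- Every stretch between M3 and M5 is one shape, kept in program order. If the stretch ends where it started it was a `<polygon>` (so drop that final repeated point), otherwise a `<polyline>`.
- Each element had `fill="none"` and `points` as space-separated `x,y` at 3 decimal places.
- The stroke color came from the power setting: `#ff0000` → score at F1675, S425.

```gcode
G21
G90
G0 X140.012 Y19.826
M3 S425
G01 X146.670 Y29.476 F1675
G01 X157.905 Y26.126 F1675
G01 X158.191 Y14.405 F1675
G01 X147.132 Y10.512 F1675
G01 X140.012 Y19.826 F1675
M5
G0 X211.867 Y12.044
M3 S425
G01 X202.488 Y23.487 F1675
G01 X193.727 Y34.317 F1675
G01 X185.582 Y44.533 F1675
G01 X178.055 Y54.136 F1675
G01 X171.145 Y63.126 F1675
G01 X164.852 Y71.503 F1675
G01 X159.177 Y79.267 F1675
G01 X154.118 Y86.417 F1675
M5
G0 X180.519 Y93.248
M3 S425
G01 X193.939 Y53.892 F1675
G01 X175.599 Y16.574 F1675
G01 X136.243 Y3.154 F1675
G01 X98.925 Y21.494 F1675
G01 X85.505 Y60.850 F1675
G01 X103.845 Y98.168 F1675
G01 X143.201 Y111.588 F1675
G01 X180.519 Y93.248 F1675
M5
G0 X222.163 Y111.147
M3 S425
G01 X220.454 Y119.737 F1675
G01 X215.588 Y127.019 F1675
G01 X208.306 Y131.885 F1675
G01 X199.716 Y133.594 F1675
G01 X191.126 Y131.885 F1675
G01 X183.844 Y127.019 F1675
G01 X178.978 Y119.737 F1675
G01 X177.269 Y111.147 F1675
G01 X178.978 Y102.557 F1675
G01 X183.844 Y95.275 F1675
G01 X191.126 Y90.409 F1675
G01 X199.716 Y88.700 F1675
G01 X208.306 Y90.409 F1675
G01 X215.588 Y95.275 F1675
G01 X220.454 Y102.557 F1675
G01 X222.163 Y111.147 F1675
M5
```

Machine Y-up, SVG Y-down with viewBox height 170.058, so y_svg = 170.058 − y_machine; X carries over. Every run uses S425, so all elements get stroke `#ff0000` (score).

Run 1: The run returns to its start, so emit a `<polygon>` with points (Y-flipped): 140.012,150.232 146.670,140.582 157.905,143.932 158.191,155.653 147.132,159.546.

Run 2: The run is open, so emit a `<polyline>` with points (Y-flipped): 211.867,158.014 202.488,146.571 193.727,135.741 185.582,125.525 178.055,115.922 171.145,106.932 164.852,98.555 159.177,90.791 154.118,83.641.

Run 3: The run returns to its start, so emit a `<polygon>` with points (Y-flipped): 180.519,76.810 193.939,116.166 175.599,153.484 136.243,166.904 98.925,148.564 85.505,109.208 103.845,71.890 143.201,58.470.

Run 4: The run returns to its start, so emit a `<polygon>` with points (Y-flipped): 222.163,58.911 220.454,50.321 215.588,43.039 208.306,38.173 199.716,36.464 191.126,38.173 183.844,43.039 178.978,50.321 177.269,58.911 178.978,67.501 183.844,74.783 191.126,79.649 199.716,81.358 208.306,79.649 215.588,74.783 220.454,67.501.

<svg xmlns="http://www.w3.org/2000/svg" width="277.202mm" height="170.058mm" viewBox="0 0 277.202 170.058">
  <polygon points="140.012,150.232 146.670,140.582 157.905,143.932 158.191,155.653 147.132,159.546" fill="none" stroke="#ff0000"/>
  <polyline points="211.867,158.014 202.488,146.571 193.727,135.741 185.582,125.525 178.055,115.922 171.145,106.932 164.852,98.555 159.177,90.791 154.118,83.641" fill="none" stroke="#ff0000"/>
  <polygon points="180.519,76.810 193.939,116.166 175.599,153.484 136.243,166.904 98.925,148.564 85.505,109.208 103.845,71.890 143.201,58.470" fill="none" stroke="#ff0000"/>
  <polygon points="222.163,58.911 220.454,50.321 215.588,43.039 208.306,38.173 199.716,36.464 191.126,38.173 183.844,43.039 178.978,50.321 177.269,58.911 178.978,67.501 183.844,74.783 191.126,79.649 199.716,81.358 208.306,79.649 215.588,74.783 220.454,67.501" fill="none" stroke="#ff0000"/>
</svg>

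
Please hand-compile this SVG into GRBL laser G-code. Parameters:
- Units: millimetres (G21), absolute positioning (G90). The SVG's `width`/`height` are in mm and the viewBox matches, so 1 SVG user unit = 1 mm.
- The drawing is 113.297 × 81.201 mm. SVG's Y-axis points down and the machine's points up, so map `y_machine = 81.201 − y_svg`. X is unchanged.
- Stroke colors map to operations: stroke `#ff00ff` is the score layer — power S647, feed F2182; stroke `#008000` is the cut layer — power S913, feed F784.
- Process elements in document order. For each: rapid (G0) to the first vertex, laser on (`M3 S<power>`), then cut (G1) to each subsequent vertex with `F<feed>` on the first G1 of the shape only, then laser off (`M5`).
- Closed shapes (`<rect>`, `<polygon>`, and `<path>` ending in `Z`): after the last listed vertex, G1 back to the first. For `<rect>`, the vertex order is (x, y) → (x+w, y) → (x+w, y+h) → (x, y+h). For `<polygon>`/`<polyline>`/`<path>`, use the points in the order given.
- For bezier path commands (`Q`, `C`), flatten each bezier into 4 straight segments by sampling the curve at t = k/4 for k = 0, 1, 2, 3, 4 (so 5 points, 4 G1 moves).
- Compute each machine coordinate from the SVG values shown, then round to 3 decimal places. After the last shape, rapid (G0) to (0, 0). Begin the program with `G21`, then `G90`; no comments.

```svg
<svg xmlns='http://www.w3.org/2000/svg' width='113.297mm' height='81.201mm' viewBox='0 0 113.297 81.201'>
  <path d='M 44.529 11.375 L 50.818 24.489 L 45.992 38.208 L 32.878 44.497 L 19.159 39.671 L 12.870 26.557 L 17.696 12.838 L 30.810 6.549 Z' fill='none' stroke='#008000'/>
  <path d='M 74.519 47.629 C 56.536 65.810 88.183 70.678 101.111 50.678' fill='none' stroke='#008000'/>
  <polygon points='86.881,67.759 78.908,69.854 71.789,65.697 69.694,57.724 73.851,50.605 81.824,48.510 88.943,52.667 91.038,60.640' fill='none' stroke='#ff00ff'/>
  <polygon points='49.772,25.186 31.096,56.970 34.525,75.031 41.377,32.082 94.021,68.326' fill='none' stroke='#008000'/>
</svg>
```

viewBox `0 0 113.297 81.201` with mm width/height → 1 unit = 1 mm. Flip: y_m = 81.201 − y_svg.

**Shape 1** — `<path>` regular polygon, stroke `#008000` → cut (S913, F784). Machine vertices: (44.529,69.826) → (50.818,56.712) → (45.992,42.993) → (32.878,36.704) → (19.159,41.530) → (12.870,54.644) → (17.696,68.363) → (30.810,74.652) → (44.529,69.826). Closed: final G1 returns to the first vertex.

**Shape 2** — `<path>` cubic bezier, stroke `#008000` → cut (S913, F784). Control points (SVG): P0=(74.519,47.629), P1=(56.536,65.810), P2=(88.183,70.678), P3=(101.111,50.678); sampled at t=k/4. Machine vertices: (74.519,33.572) → (69.269,22.613) → (76.223,17.730) → (88.973,20.005) → (101.111,30.523). Open path.

**Shape 3** — `<polygon>` regular polygon, stroke `#ff00ff` → score (S647, F2182). Machine vertices: (86.881,13.442) → (78.908,11.347) → (71.789,15.504) → (69.694,23.477) → (73.851,30.596) → (81.824,32.691) → (88.943,28.534) → (91.038,20.561) → (86.881,13.442). Closed: final G1 returns to the first vertex.

**Shape 4** — `<polygon>` closed polygon, stroke `#008000` → cut (S913, F784). Machine vertices: (49.772,56.015) → (31.096,24.231) → (34.525,6.170) → (41.377,49.119) → (94.021,12.875) → (49.772,56.015). Closed: final G1 returns to the first vertex.

G21
G90
G0 X44.529 Y69.826
M3 S913
G1 X50.818 Y56.712 F784
G1 X45.992 Y42.993
G1 X32.878 Y36.704
G1 X19.159 Y41.530
G1 X12.870 Y54.644
G1 X17.696 Y68.363
G1 X30.810 Y74.652
G1 X44.529 Y69.826
M5
G0 X74.519 Y33.572
M3 S913
G1 X69.269 Y22.613 F784
G1 X76.223 Y17.730
G1 X88.973 Y20.005
G1 X101.111 Y30.523
M5
G0 X86.881 Y13.442
M3 S647
G1 X78.908 Y11.347 F2182
G1 X71.789 Y15.504
G1 X69.694 Y23.477
G1 X73.851 Y30.596
G1 X81.824 Y32.691
G1 X88.943 Y28.534
G1 X91.038 Y20.561
G1 X86.881 Y13.442
M5
G0 X49.772 Y56.015
M3 S913
G1 X31.096 Y24.231 F784
G1 X34.525 Y6.170
G1 X41.377 Y49.119
G1 X94.021 Y12.875
G1 X49.772 Y56.015
M5
G0 X0.000 Y0.000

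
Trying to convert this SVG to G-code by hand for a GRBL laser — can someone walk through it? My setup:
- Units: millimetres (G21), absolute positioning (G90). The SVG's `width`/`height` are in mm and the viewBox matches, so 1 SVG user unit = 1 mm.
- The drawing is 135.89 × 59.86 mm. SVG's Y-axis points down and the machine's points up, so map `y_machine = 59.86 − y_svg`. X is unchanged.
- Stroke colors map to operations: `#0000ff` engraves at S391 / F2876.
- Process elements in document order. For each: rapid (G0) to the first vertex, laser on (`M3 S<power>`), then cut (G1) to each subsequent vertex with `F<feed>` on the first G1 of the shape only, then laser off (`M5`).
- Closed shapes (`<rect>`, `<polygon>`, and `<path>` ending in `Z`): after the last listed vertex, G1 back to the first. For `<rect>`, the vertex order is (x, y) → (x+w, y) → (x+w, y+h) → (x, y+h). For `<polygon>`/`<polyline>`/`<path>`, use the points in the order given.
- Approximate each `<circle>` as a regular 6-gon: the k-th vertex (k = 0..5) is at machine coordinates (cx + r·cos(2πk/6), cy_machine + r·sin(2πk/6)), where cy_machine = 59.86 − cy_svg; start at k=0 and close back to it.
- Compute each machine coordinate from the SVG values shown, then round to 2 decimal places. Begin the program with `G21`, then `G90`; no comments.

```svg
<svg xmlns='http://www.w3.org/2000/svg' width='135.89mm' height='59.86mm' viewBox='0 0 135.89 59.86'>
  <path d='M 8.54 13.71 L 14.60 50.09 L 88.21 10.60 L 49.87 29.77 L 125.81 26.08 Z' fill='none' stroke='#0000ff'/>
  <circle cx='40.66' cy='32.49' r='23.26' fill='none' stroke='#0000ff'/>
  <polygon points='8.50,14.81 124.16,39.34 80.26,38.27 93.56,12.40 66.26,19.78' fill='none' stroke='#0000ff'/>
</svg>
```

viewBox `0 0 135.89 59.86` with mm width/height → 1 unit = 1 mm. Flip: y_m = 59.86 − y_svg.

**Shape 1** — `<path>` closed polygon, stroke `#0000ff` → engrave (S391, F2876). Machine vertices: (8.54,46.15) → (14.60,9.77) → (88.21,49.26) → (49.87,30.09) → (125.81,33.78) → (8.54,46.15). Closed: final G1 returns to the first vertex.

**Shape 2** — `<circle>` circle, stroke `#0000ff` → engrave (S391, F2876). Machine vertices: (63.92,27.37) → (52.29,47.51) → (29.03,47.51) → (17.40,27.37) → (29.03,7.23) → (52.29,7.23) → (63.92,27.37). Closed: final G1 returns to the first vertex.

**Shape 3** — `<polygon>` closed polygon, stroke `#0000ff` → engrave (S391, F2876). Machine vertices: (8.50,45.05) → (124.16,20.52) → (80.26,21.59) → (93.56,47.46) → (66.26,40.08) → (8.50,45.05). Closed: final G1 returns to the first vertex.

G21
G90
G0 X8.54 Y46.15
M3 S391
G1 X14.60 Y9.77 F2876
G1 X88.21 Y49.26
G1 X49.87 Y30.09
G1 X125.81 Y33.78
G1 X8.54 Y46.15
M5
G0 X63.92 Y27.37
M3 S391
G1 X52.29 Y47.51 F2876
G1 X29.03 Y47.51
G1 X17.40 Y27.37
G1 X29.03 Y7.23
G1 X52.29 Y7.23
G1 X63.92 Y27.37
M5
G0 X8.50 Y45.05
M3 S391
G1 X124.16 Y20.52 F2876
G1 X80.26 Y21.59
G1 X93.56 Y47.46
G1 X66.26 Y40.08
G1 X8.50 Y45.05
M5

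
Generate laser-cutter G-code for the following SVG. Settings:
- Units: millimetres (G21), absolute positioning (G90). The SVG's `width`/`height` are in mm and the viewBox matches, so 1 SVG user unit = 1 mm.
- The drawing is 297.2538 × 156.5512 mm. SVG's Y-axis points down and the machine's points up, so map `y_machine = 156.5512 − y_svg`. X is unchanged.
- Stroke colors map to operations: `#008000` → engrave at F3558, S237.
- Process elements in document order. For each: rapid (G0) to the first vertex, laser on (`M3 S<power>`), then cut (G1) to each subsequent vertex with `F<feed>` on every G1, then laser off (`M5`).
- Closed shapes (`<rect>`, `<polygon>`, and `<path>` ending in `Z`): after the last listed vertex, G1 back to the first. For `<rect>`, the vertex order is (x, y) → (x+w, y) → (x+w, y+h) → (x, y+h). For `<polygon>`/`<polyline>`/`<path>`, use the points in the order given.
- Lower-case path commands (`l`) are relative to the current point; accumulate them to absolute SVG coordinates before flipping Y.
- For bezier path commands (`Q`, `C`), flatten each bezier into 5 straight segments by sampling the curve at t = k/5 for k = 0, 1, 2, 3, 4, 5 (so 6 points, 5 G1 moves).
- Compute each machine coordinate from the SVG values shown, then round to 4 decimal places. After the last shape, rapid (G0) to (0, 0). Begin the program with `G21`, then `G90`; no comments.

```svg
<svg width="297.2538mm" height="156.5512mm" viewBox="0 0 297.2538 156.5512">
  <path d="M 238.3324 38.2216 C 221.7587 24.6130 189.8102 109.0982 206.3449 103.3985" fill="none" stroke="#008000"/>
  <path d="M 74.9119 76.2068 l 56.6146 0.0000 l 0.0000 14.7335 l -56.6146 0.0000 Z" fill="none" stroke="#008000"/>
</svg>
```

Since the viewBox matches the mm dimensions, user units are millimetres directly. The only transform is the Y-flip y_m = 156.5512 − y_svg.

Shape 1 is a cubic bezier drawn with `<path>`. Its stroke #008000 means engrave at S237, F3558. After flipping Y the toolpath is (238.3324,118.3296) → (227.0541,116.2297) → (215.1510,99.6247) → (205.6883,77.5520) → (201.7312,59.0488) → (206.3449,53.1527).

Shape 2 is a rectangle drawn with `<path>`. Its stroke #008000 means engrave at S237, F3558. After flipping Y the toolpath is (74.9119,80.3444) → (131.5265,80.3444) → (131.5265,65.6109) → (74.9119,65.6109) → (74.9119,80.3444), returning to the start.

G21
G90
G0 X238.3324 Y118.3296
M3 S237
G1 X227.0541 Y116.2297 F3558
G1 X215.1510 Y99.6247 F3558
G1 X205.6883 Y77.5520 F3558
G1 X201.7312 Y59.0488 F3558
G1 X206.3449 Y53.1527 F3558
M5
G0 X74.9119 Y80.3444
M3 S237
G1 X131.5265 Y80.3444 F3558
G1 X131.5265 Y65.6109 F3558
G1 X74.9119 Y65.6109 F3558
G1 X74.9119 Y80.3444 F3558
M5
G0 X0.0000 Y0.0000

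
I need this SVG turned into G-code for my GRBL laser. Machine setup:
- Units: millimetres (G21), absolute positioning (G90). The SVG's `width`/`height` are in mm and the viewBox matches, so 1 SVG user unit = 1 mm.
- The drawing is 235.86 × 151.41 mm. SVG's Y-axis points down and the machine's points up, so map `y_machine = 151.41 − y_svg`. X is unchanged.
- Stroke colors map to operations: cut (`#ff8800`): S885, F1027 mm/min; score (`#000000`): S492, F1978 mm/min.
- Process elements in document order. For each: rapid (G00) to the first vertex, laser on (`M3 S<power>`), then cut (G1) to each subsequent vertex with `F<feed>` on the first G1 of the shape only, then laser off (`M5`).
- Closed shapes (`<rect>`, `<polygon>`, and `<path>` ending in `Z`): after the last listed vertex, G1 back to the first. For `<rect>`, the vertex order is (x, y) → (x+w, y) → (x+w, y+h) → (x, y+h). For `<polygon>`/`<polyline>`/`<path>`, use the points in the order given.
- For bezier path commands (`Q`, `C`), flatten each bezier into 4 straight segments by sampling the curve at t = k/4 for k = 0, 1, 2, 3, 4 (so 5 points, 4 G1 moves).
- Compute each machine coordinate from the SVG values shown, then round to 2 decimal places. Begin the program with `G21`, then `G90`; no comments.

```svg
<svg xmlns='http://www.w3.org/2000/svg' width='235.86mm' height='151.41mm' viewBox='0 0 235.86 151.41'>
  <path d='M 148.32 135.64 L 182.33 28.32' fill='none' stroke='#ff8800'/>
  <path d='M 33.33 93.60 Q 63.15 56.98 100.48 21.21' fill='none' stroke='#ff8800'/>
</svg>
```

1 u = 1 mm; y_m = 151.41 − y.

[1] `<path>` line segment, #ff8800→cut S885 F1027: (148.32,15.77) → (182.33,123.09)

[2] `<path>` quadratic bezier, #ff8800→cut S885 F1027: (33.33,57.81) → (48.71,76.07) → (65.03,94.22) → (82.28,112.26) → (100.48,130.20)

G21
G90
G00 X148.32 Y15.77
M3 S885
G1 X182.33 Y123.09 F1027
M5
G00 X33.33 Y57.81
M3 S885
G1 X48.71 Y76.07 F1027
G1 X65.03 Y94.22
G1 X82.28 Y112.26
G1 X100.48 Y130.20
M5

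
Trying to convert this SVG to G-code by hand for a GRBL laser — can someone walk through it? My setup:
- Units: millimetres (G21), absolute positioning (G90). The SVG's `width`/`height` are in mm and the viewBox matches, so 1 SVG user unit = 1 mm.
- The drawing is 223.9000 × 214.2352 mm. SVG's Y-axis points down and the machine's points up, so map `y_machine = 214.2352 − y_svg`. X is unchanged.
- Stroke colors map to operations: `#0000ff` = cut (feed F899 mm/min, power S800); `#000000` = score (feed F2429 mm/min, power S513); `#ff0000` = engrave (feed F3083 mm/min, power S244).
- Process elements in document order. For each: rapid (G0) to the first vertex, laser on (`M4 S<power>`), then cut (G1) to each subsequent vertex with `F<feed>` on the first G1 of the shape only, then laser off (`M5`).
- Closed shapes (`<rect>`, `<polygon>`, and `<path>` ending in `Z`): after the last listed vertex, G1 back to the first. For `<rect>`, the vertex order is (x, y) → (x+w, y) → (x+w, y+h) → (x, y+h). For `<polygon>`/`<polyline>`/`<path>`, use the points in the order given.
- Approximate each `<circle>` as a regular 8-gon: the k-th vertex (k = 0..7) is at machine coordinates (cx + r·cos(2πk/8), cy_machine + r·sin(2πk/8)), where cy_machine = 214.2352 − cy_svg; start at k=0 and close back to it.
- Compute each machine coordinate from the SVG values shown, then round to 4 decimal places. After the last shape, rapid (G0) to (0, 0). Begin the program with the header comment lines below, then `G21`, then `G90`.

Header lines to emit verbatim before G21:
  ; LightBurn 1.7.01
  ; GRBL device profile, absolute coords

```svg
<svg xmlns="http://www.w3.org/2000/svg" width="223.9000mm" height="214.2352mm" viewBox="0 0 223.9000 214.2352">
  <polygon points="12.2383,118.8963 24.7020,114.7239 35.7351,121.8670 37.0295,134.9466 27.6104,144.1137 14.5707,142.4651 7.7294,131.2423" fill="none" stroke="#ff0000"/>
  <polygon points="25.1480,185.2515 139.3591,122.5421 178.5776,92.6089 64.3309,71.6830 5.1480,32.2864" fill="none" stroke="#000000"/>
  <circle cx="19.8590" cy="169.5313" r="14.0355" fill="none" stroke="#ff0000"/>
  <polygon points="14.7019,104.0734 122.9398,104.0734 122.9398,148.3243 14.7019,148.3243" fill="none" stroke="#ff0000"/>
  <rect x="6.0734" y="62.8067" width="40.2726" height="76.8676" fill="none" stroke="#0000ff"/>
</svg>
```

; LightBurn 1.7.01
; GRBL device profile, absolute coords
G21
G90
G0 X12.2383 Y95.3389
M4 S244
G1 X24.7020 Y99.5113 F3083
G1 X35.7351 Y92.3682
G1 X37.0295 Y79.2886
G1 X27.6104 Y70.1215
G1 X14.5707 Y71.7701
G1 X7.7294 Y82.9929
G1 X12.2383 Y95.3389
M5
G0 X25.1480 Y28.9837
M4 S513
G1 X139.3591 Y91.6931 F2429
G1 X178.5776 Y121.6263
G1 X64.3309 Y142.5522
G1 X5.1480 Y181.9488
G1 X25.1480 Y28.9837
M5
G0 X33.8945 Y44.7039
M4 S244
G1 X29.7836 Y54.6285 F3083
G1 X19.8590 Y58.7394
G1 X9.9344 Y54.6285
G1 X5.8235 Y44.7039
G1 X9.9344 Y34.7793
G1 X19.8590 Y30.6684
G1 X29.7836 Y34.7793
G1 X33.8945 Y44.7039
M5
G0 X14.7019 Y110.1618
M4 S244
G1 X122.9398 Y110.1618 F3083
G1 X122.9398 Y65.9109
G1 X14.7019 Y65.9109
G1 X14.7019 Y110.1618
M5
G0 X6.0734 Y151.4285
M4 S800
G1 X46.3460 Y151.4285 F899
G1 X46.3460 Y74.5609
G1 X6.0734 Y74.5609
G1 X6.0734 Y151.4285
M5
G0 X0.0000 Y0.0000

1 u = 1 mm; y_m = 214.2352 − y.

[1] `<polygon>` regular polygon, #ff0000→engrave S244 F3083: (12.2383,95.3389) → (24.7020,99.5113) → (35.7351,92.3682) → (37.0295,79.2886) → (27.6104,70.1215) → (14.5707,71.7701) → (7.7294,82.9929) → (12.2383,95.3389) (closed)

[2] `<polygon>` closed polygon, #000000→score S513 F2429: (25.1480,28.9837) → (139.3591,91.6931) → (178.5776,121.6263) → (64.3309,142.5522) → (5.1480,181.9488) → (25.1480,28.9837) (closed)

[3] `<circle>` circle, #ff0000→engrave S244 F3083: (33.8945,44.7039) → (29.7836,54.6285) → (19.8590,58.7394) → (9.9344,54.6285) → (5.8235,44.7039) → (9.9344,34.7793) → (19.8590,30.6684) → (29.7836,34.7793) → (33.8945,44.7039) (closed)

[4] `<polygon>` rectangle, #ff0000→engrave S244 F3083: (14.7019,110.1618) → (122.9398,110.1618) → (122.9398,65.9109) → (14.7019,65.9109) → (14.7019,110.1618) (closed)

[5] `<rect>` rectangle, #0000ff→cut S800 F899: (6.0734,151.4285) → (46.3460,151.4285) → (46.3460,74.5609) → (6.0734,74.5609) → (6.0734,151.4285) (closed)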